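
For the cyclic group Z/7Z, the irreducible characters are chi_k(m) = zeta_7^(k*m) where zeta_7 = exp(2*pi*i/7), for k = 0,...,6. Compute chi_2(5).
chi_2(5) = zeta_7^10 = exp(6*I*pi/7)

Proof sketch: chi_2(5) = zeta_7^(2*5) = zeta_7^10. Since zeta_7^7 = 1, this equals zeta_7^3 = exp(2*pi*i*3/7) = exp(6*I*pi/7).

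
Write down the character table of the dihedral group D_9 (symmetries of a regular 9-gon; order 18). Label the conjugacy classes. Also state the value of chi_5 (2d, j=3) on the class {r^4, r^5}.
Conjugacy classes: {e} of size 1, {r^1, r^8} of size 2, {r^2, r^7} of size 2, {r^3, r^6} of size 2, {r^4, r^5} of size 2, {s, sr, ..., sr^8} of size 9.
Character table:
  irrep \ class              {e} (size 1)  {r^1, r^8} (size 2)  {r^2, r^7} (size 2)  {r^3, r^6} (size 2)  {r^4, r^5} (size 2)  {s, sr, ..., sr^8} (size 9)
  chi_1 (triv)               1             1                    1                    1                    1                    1                          
  chi_2 (sign: r->1, s->-1)  1             1                    1                    1                    1                    -1                         
  chi_3 (2d, j=1)            2             2*cos(2*pi/9)        2*cos(4*pi/9)        -1                   -2*cos(pi/9)         0                          
  chi_4 (2d, j=2)            2             2*cos(4*pi/9)        -2*cos(pi/9)         -1                   2*cos(2*pi/9)        0                          
  chi_5 (2d, j=3)            2             -1                   -1                   2                    -1                   0                          
  chi_6 (2d, j=4)            2             -2*cos(pi/9)         2*cos(2*pi/9)        -1                   2*cos(4*pi/9)        0                          

Spot check: chi_5 (2d, j=3) on {r^4, r^5} = -1.

Reasoning: D_9 has order 2*9 = 18 with 6 conjugacy classes, hence 6 irreducibles. Sum of squared dims 1 + 1 + 4 + 4 + 4 + 4 = 18 = |G|. Linear characters come from the abelianisation; the 2-dimensional irreps have character r^k -> 2*cos(2*pi*j*k/9), reflections -> 0.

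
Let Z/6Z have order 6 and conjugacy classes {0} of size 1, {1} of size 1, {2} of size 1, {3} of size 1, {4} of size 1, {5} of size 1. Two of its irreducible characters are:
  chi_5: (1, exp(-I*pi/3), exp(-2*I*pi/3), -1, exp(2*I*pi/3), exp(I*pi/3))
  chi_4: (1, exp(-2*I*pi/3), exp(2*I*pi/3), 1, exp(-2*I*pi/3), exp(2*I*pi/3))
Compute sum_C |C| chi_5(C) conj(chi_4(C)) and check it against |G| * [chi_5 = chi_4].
Sum = 0; so <chi_5, chi_4> = 0 (distinct irreducibles are orthogonal).

Compute term by term over conjugacy classes (|C| * chi_5(C) * conj(chi_4(C))):
  1*(1)*conj(1) + 1*(exp(-I*pi/3))*conj(exp(-2*I*pi/3)) + 1*(exp(-2*I*pi/3))*conj(exp(2*I*pi/3)) + 1*(-1)*conj(1) + 1*(exp(2*I*pi/3))*conj(exp(-2*I*pi/3)) + 1*(exp(I*pi/3))*conj(exp(2*I*pi/3))
  = (1) + (exp(I*pi/3)) + (exp(2*I*pi/3)) + (-1) + (exp(-2*I*pi/3)) + (exp(-I*pi/3))
  = 0.
(Exp terms are combined using exp(i*s)*conj(exp(i*t)) = exp(i*(s-t)), and sums of them are collapsed using the identity that for every m > 1 the m distinct m-th roots of unity sum to 0, e.g. 1 + exp(2*I*pi/3) + exp(-2*I*pi/3) = 0.)
Dividing by |G| = 6 gives 0/6 = 0, matching the row-orthogonality relation <chi_5, chi_4> = [chi_5 = chi_4].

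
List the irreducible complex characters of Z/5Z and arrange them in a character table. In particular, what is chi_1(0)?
Character table of Z/5Z (irreps indexed chi_0,...,chi_4 with chi_k(m) = zeta_5^(k*m), zeta_5 = exp(2*pi*i/5)):
  irrep \ class  {0} (size 1)  {1} (size 1)    {2} (size 1)    {3} (size 1)    {4} (size 1)  
  chi_0          1             1               1               1               1             
  chi_1          1             exp(2*I*pi/5)   exp(4*I*pi/5)   exp(-4*I*pi/5)  exp(-2*I*pi/5)
  chi_2          1             exp(4*I*pi/5)   exp(-2*I*pi/5)  exp(2*I*pi/5)   exp(-4*I*pi/5)
  chi_3          1             exp(-4*I*pi/5)  exp(2*I*pi/5)   exp(-2*I*pi/5)  exp(4*I*pi/5) 
  chi_4          1             exp(-2*I*pi/5)  exp(-4*I*pi/5)  exp(4*I*pi/5)   exp(2*I*pi/5) 

Spot check: chi_1(0) = zeta_5^(1*0) = zeta_5^0 = 1.

Argument: Z/5Z is abelian, so all 5 irreducible complex representations are 1-dimensional. They are given by chi_k(m) = zeta_5^(k*m) for k = 0,...,4. Row orthogonality: sum_m chi_k(m) conj(chi_l(m)) = 5 * [k = l].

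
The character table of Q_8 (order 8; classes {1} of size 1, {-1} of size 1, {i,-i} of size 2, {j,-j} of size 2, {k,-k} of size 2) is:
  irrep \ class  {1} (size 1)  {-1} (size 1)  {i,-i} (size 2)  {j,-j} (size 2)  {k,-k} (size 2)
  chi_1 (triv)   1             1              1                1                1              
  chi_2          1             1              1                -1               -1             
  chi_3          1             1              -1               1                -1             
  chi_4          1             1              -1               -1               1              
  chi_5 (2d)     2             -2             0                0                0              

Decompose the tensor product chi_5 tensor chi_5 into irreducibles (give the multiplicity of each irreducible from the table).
chi_5 tensor chi_5 = chi_1 + chi_2 + chi_3 + chi_4 (all other irreducibles have multiplicity 0).

Working: The character of a tensor product is the pointwise product (chi_5 * chi_5)(C) = chi_5(C) * chi_5(C):
  {1}: (2)*(2), {-1}: (-2)*(-2), {i,-i}: (0)*(0), {j,-j}: (0)*(0), {k,-k}: (0)*(0)
so (chi_5 * chi_5) takes values
  {1} -> 4, {-1} -> 4, {i,-i} -> 0, {j,-j} -> 0, {k,-k} -> 0.
Now take the inner product of this character with each irreducible chi from the table, <chi_5*chi_5, chi> = (1/8) sum_C |C| (chi_5*chi_5)(C) conj(chi(C)):
  <chi_5*chi_5, chi_1> = (1/8)[1*(4)*conj(1) + 1*(4)*conj(1) + 2*(0)*conj(1) + 2*(0)*conj(1) + 2*(0)*conj(1)]
      = (1/8)[(4) + (4) + (0) + (0) + (0)] = 8/8 = 1
  <chi_5*chi_5, chi_2> = (1/8)[1*(4)*conj(1) + 1*(4)*conj(1) + 2*(0)*conj(1) + 2*(0)*conj(-1) + 2*(0)*conj(-1)]
      = (1/8)[(4) + (4) + (0) + (0) + (0)] = 8/8 = 1
  <chi_5*chi_5, chi_3> = (1/8)[1*(4)*conj(1) + 1*(4)*conj(1) + 2*(0)*conj(-1) + 2*(0)*conj(1) + 2*(0)*conj(-1)]
      = (1/8)[(4) + (4) + (0) + (0) + (0)] = 8/8 = 1
  <chi_5*chi_5, chi_4> = (1/8)[1*(4)*conj(1) + 1*(4)*conj(1) + 2*(0)*conj(-1) + 2*(0)*conj(-1) + 2*(0)*conj(1)]
      = (1/8)[(4) + (4) + (0) + (0) + (0)] = 8/8 = 1
  <chi_5*chi_5, chi_5> = (1/8)[1*(4)*conj(2) + 1*(4)*conj(-2) + 2*(0)*conj(0) + 2*(0)*conj(0) + 2*(0)*conj(0)]
      = (1/8)[(8) + (-8) + (0) + (0) + (0)] = 0/8 = 0
Hence the multiplicities are chi_1: 1, chi_2: 1, chi_3: 1, chi_4: 1. Dimension check: dim(chi_5)*dim(chi_5) = 2*2 = 4 and sum (mult * dim) = 1*1 + 1*1 + 1*1 + 1*1 = 4.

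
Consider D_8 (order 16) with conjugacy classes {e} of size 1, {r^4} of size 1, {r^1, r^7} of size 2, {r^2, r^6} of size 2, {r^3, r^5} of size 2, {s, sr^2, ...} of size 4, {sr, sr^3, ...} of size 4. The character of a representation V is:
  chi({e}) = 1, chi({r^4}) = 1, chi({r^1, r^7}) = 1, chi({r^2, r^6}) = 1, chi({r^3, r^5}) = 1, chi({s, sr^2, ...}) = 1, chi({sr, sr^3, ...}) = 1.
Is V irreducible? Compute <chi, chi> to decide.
Irreducible: <chi, chi> = 1.

Proof sketch: <chi, chi> = (1/|G|) sum_C |C| * |chi(C)|^2 = (1/16)[1*|1|^2 + 1*|1|^2 + 2*|1|^2 + 2*|1|^2 + 2*|1|^2 + 4*|1|^2 + 4*|1|^2]
  = (1/16)[(1) + (1) + (2) + (2) + (2) + (4) + (4)] = 16/16 = 1.
A character is irreducible iff <chi, chi> = 1, so this representation is irreducible.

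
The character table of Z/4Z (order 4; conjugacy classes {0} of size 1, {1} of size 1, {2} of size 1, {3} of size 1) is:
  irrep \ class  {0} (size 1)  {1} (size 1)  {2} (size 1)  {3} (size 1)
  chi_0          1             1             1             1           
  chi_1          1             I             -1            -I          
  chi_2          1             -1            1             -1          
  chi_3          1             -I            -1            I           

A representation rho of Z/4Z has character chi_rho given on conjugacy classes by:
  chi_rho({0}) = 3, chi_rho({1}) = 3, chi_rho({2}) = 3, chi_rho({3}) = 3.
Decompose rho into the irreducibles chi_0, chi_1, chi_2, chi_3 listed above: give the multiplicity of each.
Multiplicities: chi_0: 3, chi_1: 0, chi_2: 0, chi_3: 0.

Derivation: Use <chi_rho, chi> = (1/|G|) sum_C |C| * chi_rho(C) * conj(chi(C)) with |G| = 4 for each irreducible chi in the table:
  <chi_rho, chi_0> = (1/4)[1*(3)*conj(1) + 1*(3)*conj(1) + 1*(3)*conj(1) + 1*(3)*conj(1)]
      = (1/4)[(3) + (3) + (3) + (3)] = 12/4 = 3
  <chi_rho, chi_1> = (1/4)[1*(3)*conj(1) + 1*(3)*conj(I) + 1*(3)*conj(-1) + 1*(3)*conj(-I)]
      = (1/4)[(3) + (-3*I) + (-3) + (3*I)] = 0/4 = 0
  <chi_rho, chi_2> = (1/4)[1*(3)*conj(1) + 1*(3)*conj(-1) + 1*(3)*conj(1) + 1*(3)*conj(-1)]
      = (1/4)[(3) + (-3) + (3) + (-3)] = 0/4 = 0
  <chi_rho, chi_3> = (1/4)[1*(3)*conj(1) + 1*(3)*conj(-I) + 1*(3)*conj(-1) + 1*(3)*conj(I)]
      = (1/4)[(3) + (3*I) + (-3) + (-3*I)] = 0/4 = 0
(Exp terms are combined using exp(i*s)*conj(exp(i*t)) = exp(i*(s-t)), and sums of them are collapsed using the identity that for every m > 1 the m distinct m-th roots of unity sum to 0, e.g. 1 + exp(2*I*pi/3) + exp(-2*I*pi/3) = 0.)
Dimension check: dim(rho) = sum (mult * dim) = 3*1 + 0*1 + 0*1 + 0*1 = 3 = chi_rho(e) = 3.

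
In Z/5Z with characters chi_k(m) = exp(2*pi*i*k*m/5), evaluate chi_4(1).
chi_4(1) = zeta_5^4 = exp(-2*I*pi/5)

Working: chi_4(1) = zeta_5^(4*1) = zeta_5^4. Since zeta_5^5 = 1, this equals zeta_5^4 = exp(2*pi*i*4/5) = exp(-2*I*pi/5).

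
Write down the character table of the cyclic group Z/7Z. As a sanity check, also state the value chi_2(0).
Character table of Z/7Z (irreps indexed chi_0,...,chi_6 with chi_k(m) = zeta_7^(k*m), zeta_7 = exp(2*pi*i/7)):
  irrep \ class  {0} (size 1)  {1} (size 1)    {2} (size 1)    {3} (size 1)    {4} (size 1)    {5} (size 1)    {6} (size 1)  
  chi_0          1             1               1               1               1               1               1             
  chi_1          1             exp(2*I*pi/7)   exp(4*I*pi/7)   exp(6*I*pi/7)   exp(-6*I*pi/7)  exp(-4*I*pi/7)  exp(-2*I*pi/7)
  chi_2          1             exp(4*I*pi/7)   exp(-6*I*pi/7)  exp(-2*I*pi/7)  exp(2*I*pi/7)   exp(6*I*pi/7)   exp(-4*I*pi/7)
  chi_3          1             exp(6*I*pi/7)   exp(-2*I*pi/7)  exp(4*I*pi/7)   exp(-4*I*pi/7)  exp(2*I*pi/7)   exp(-6*I*pi/7)
  chi_4          1             exp(-6*I*pi/7)  exp(2*I*pi/7)   exp(-4*I*pi/7)  exp(4*I*pi/7)   exp(-2*I*pi/7)  exp(6*I*pi/7) 
  chi_5          1             exp(-4*I*pi/7)  exp(6*I*pi/7)   exp(2*I*pi/7)   exp(-2*I*pi/7)  exp(-6*I*pi/7)  exp(4*I*pi/7) 
  chi_6          1             exp(-2*I*pi/7)  exp(-4*I*pi/7)  exp(-6*I*pi/7)  exp(6*I*pi/7)   exp(4*I*pi/7)   exp(2*I*pi/7) 

Spot check: chi_2(0) = zeta_7^(2*0) = zeta_7^0 = 1.

Justification: Z/7Z is abelian, so all 7 irreducible complex representations are 1-dimensional. They are given by chi_k(m) = zeta_7^(k*m) for k = 0,...,6. Row orthogonality: sum_m chi_k(m) conj(chi_l(m)) = 7 * [k = l].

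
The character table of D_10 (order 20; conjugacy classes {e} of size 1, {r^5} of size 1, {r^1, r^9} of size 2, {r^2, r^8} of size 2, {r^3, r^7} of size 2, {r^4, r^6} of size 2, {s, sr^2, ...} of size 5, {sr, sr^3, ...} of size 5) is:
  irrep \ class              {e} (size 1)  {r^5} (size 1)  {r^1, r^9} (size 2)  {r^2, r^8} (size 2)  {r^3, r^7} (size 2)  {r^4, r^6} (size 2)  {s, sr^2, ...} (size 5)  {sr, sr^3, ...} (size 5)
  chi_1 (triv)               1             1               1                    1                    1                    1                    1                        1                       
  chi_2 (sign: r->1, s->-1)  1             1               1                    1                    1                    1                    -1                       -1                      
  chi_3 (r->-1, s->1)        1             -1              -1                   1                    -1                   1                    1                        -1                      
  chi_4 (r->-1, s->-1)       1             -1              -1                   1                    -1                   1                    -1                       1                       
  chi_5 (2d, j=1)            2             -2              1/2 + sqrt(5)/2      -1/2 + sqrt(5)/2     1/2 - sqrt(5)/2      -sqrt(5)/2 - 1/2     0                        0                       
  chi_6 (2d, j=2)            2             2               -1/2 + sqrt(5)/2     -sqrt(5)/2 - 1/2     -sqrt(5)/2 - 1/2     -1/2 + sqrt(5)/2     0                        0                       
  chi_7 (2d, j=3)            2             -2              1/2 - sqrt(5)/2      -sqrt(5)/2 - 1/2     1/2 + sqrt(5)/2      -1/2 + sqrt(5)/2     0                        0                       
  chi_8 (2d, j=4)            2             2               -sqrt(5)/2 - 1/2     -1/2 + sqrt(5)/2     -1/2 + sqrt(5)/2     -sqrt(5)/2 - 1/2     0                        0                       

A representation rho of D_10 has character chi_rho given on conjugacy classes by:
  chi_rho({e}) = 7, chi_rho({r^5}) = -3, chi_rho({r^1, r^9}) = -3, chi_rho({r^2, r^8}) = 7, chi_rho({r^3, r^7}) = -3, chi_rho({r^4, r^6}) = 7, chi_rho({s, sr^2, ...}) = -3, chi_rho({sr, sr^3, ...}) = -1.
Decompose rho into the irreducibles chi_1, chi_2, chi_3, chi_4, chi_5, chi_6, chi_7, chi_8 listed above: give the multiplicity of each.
Multiplicities: chi_1: 0, chi_2: 2, chi_3: 2, chi_4: 3, chi_5: 0, chi_6: 0, chi_7: 0, chi_8: 0.

Solution. Use <chi_rho, chi> = (1/|G|) sum_C |C| * chi_rho(C) * conj(chi(C)) with |G| = 20 for each irreducible chi in the table:
  <chi_rho, chi_1> = (1/20)[1*(7)*conj(1) + 1*(-3)*conj(1) + 2*(-3)*conj(1) + 2*(7)*conj(1) + 2*(-3)*conj(1) + 2*(7)*conj(1) + 5*(-3)*conj(1) + 5*(-1)*conj(1)]
      = (1/20)[(7) + (-3) + (-6) + (14) + (-6) + (14) + (-15) + (-5)] = 0/20 = 0
  <chi_rho, chi_2> = (1/20)[1*(7)*conj(1) + 1*(-3)*conj(1) + 2*(-3)*conj(1) + 2*(7)*conj(1) + 2*(-3)*conj(1) + 2*(7)*conj(1) + 5*(-3)*conj(-1) + 5*(-1)*conj(-1)]
      = (1/20)[(7) + (-3) + (-6) + (14) + (-6) + (14) + (15) + (5)] = 40/20 = 2
  <chi_rho, chi_3> = (1/20)[1*(7)*conj(1) + 1*(-3)*conj(-1) + 2*(-3)*conj(-1) + 2*(7)*conj(1) + 2*(-3)*conj(-1) + 2*(7)*conj(1) + 5*(-3)*conj(1) + 5*(-1)*conj(-1)]
      = (1/20)[(7) + (3) + (6) + (14) + (6) + (14) + (-15) + (5)] = 40/20 = 2
  <chi_rho, chi_4> = (1/20)[1*(7)*conj(1) + 1*(-3)*conj(-1) + 2*(-3)*conj(-1) + 2*(7)*conj(1) + 2*(-3)*conj(-1) + 2*(7)*conj(1) + 5*(-3)*conj(-1) + 5*(-1)*conj(1)]
      = (1/20)[(7) + (3) + (6) + (14) + (6) + (14) + (15) + (-5)] = 60/20 = 3
  <chi_rho, chi_5> = (1/20)[1*(7)*conj(2) + 1*(-3)*conj(-2) + 2*(-3)*conj(1/2 + sqrt(5)/2) + 2*(7)*conj(-1/2 + sqrt(5)/2) + 2*(-3)*conj(1/2 - sqrt(5)/2) + 2*(7)*conj(-sqrt(5)/2 - 1/2) + 5*(-3)*conj(0) + 5*(-1)*conj(0)]
      = (1/20)[(14) + (6) + (-3*sqrt(5) - 3) + (-7 + 7*sqrt(5)) + (-3 + 3*sqrt(5)) + (-7*sqrt(5) - 7) + (0) + (0)] = 0/20 = 0
  <chi_rho, chi_6> = (1/20)[1*(7)*conj(2) + 1*(-3)*conj(2) + 2*(-3)*conj(-1/2 + sqrt(5)/2) + 2*(7)*conj(-sqrt(5)/2 - 1/2) + 2*(-3)*conj(-sqrt(5)/2 - 1/2) + 2*(7)*conj(-1/2 + sqrt(5)/2) + 5*(-3)*conj(0) + 5*(-1)*conj(0)]
      = (1/20)[(14) + (-6) + (3 - 3*sqrt(5)) + (-7*sqrt(5) - 7) + (3 + 3*sqrt(5)) + (-7 + 7*sqrt(5)) + (0) + (0)] = 0/20 = 0
  <chi_rho, chi_7> = (1/20)[1*(7)*conj(2) + 1*(-3)*conj(-2) + 2*(-3)*conj(1/2 - sqrt(5)/2) + 2*(7)*conj(-sqrt(5)/2 - 1/2) + 2*(-3)*conj(1/2 + sqrt(5)/2) + 2*(7)*conj(-1/2 + sqrt(5)/2) + 5*(-3)*conj(0) + 5*(-1)*conj(0)]
      = (1/20)[(14) + (6) + (-3 + 3*sqrt(5)) + (-7*sqrt(5) - 7) + (-3*sqrt(5) - 3) + (-7 + 7*sqrt(5)) + (0) + (0)] = 0/20 = 0
  <chi_rho, chi_8> = (1/20)[1*(7)*conj(2) + 1*(-3)*conj(2) + 2*(-3)*conj(-sqrt(5)/2 - 1/2) + 2*(7)*conj(-1/2 + sqrt(5)/2) + 2*(-3)*conj(-1/2 + sqrt(5)/2) + 2*(7)*conj(-sqrt(5)/2 - 1/2) + 5*(-3)*conj(0) + 5*(-1)*conj(0)]
      = (1/20)[(14) + (-6) + (3 + 3*sqrt(5)) + (-7 + 7*sqrt(5)) + (3 - 3*sqrt(5)) + (-7*sqrt(5) - 7) + (0) + (0)] = 0/20 = 0
Dimension check: dim(rho) = sum (mult * dim) = 0*1 + 2*1 + 2*1 + 3*1 + 0*2 + 0*2 + 0*2 + 0*2 = 7 = chi_rho(e) = 7.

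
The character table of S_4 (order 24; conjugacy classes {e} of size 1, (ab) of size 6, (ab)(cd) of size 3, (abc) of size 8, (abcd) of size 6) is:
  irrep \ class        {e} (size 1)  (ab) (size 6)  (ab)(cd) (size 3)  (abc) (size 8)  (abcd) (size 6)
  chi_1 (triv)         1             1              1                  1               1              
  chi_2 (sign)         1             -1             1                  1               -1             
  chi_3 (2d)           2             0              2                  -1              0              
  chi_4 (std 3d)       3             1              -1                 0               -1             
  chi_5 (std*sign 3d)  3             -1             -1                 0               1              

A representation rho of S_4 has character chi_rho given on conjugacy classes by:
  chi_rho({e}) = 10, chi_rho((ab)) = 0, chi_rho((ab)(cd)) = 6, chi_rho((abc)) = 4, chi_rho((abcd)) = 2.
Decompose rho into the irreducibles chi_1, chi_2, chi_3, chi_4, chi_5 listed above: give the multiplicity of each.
Multiplicities: chi_1: 3, chi_2: 2, chi_3: 1, chi_4: 0, chi_5: 1.

Derivation: Use <chi_rho, chi> = (1/|G|) sum_C |C| * chi_rho(C) * conj(chi(C)) with |G| = 24 for each irreducible chi in the table:
  <chi_rho, chi_1> = (1/24)[1*(10)*conj(1) + 6*(0)*conj(1) + 3*(6)*conj(1) + 8*(4)*conj(1) + 6*(2)*conj(1)]
      = (1/24)[(10) + (0) + (18) + (32) + (12)] = 72/24 = 3
  <chi_rho, chi_2> = (1/24)[1*(10)*conj(1) + 6*(0)*conj(-1) + 3*(6)*conj(1) + 8*(4)*conj(1) + 6*(2)*conj(-1)]
      = (1/24)[(10) + (0) + (18) + (32) + (-12)] = 48/24 = 2
  <chi_rho, chi_3> = (1/24)[1*(10)*conj(2) + 6*(0)*conj(0) + 3*(6)*conj(2) + 8*(4)*conj(-1) + 6*(2)*conj(0)]
      = (1/24)[(20) + (0) + (36) + (-32) + (0)] = 24/24 = 1
  <chi_rho, chi_4> = (1/24)[1*(10)*conj(3) + 6*(0)*conj(1) + 3*(6)*conj(-1) + 8*(4)*conj(0) + 6*(2)*conj(-1)]
      = (1/24)[(30) + (0) + (-18) + (0) + (-12)] = 0/24 = 0
  <chi_rho, chi_5> = (1/24)[1*(10)*conj(3) + 6*(0)*conj(-1) + 3*(6)*conj(-1) + 8*(4)*conj(0) + 6*(2)*conj(1)]
      = (1/24)[(30) + (0) + (-18) + (0) + (12)] = 24/24 = 1
Dimension check: dim(rho) = sum (mult * dim) = 3*1 + 2*1 + 1*2 + 0*3 + 1*3 = 10 = chi_rho(e) = 10.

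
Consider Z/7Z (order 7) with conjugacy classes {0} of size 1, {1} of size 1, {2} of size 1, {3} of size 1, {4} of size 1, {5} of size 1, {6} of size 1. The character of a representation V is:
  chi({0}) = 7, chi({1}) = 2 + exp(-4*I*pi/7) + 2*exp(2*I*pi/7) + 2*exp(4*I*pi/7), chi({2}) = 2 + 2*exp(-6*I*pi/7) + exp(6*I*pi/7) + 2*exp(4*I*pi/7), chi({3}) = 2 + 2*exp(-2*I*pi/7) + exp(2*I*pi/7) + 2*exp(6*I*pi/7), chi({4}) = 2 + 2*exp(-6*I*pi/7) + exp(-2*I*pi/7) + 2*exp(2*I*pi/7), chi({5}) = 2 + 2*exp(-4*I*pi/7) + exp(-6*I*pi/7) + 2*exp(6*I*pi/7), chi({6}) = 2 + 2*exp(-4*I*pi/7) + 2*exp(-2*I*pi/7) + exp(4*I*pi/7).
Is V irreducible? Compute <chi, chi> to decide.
Not irreducible (reducible): <chi, chi> = 13 > 1.

Derivation: <chi, chi> = (1/|G|) sum_C |C| * |chi(C)|^2 = (1/7)[1*|7|^2 + 1*|2 + exp(-4*I*pi/7) + 2*exp(2*I*pi/7) + 2*exp(4*I*pi/7)|^2 + 1*|2 + 2*exp(-6*I*pi/7) + exp(6*I*pi/7) + 2*exp(4*I*pi/7)|^2 + 1*|2 + 2*exp(-2*I*pi/7) + exp(2*I*pi/7) + 2*exp(6*I*pi/7)|^2 + 1*|2 + 2*exp(-6*I*pi/7) + exp(-2*I*pi/7) + 2*exp(2*I*pi/7)|^2 + 1*|2 + 2*exp(-4*I*pi/7) + exp(-6*I*pi/7) + 2*exp(6*I*pi/7)|^2 + 1*|2 + 2*exp(-4*I*pi/7) + 2*exp(-2*I*pi/7) + exp(4*I*pi/7)|^2]
  = (1/7)[(49) + (13 + 8*exp(-2*I*pi/7) + 6*exp(-4*I*pi/7) + 4*exp(-6*I*pi/7) + 4*exp(6*I*pi/7) + 6*exp(4*I*pi/7) + 8*exp(2*I*pi/7)) + (13 + 8*exp(-4*I*pi/7) + 4*exp(-2*I*pi/7) + 6*exp(-6*I*pi/7) + 6*exp(6*I*pi/7) + 4*exp(2*I*pi/7) + 8*exp(4*I*pi/7)) + (13 + 6*exp(-2*I*pi/7) + 4*exp(-4*I*pi/7) + 8*exp(-6*I*pi/7) + 8*exp(6*I*pi/7) + 4*exp(4*I*pi/7) + 6*exp(2*I*pi/7)) + (13 + 6*exp(-2*I*pi/7) + 4*exp(-4*I*pi/7) + 8*exp(-6*I*pi/7) + 8*exp(6*I*pi/7) + 4*exp(4*I*pi/7) + 6*exp(2*I*pi/7)) + (13 + 8*exp(-4*I*pi/7) + 4*exp(-2*I*pi/7) + 6*exp(-6*I*pi/7) + 6*exp(6*I*pi/7) + 4*exp(2*I*pi/7) + 8*exp(4*I*pi/7)) + (13 + 8*exp(-2*I*pi/7) + 6*exp(-4*I*pi/7) + 4*exp(-6*I*pi/7) + 4*exp(6*I*pi/7) + 6*exp(4*I*pi/7) + 8*exp(2*I*pi/7))] = 91/7 = 13.
(Exp terms are combined using exp(i*s)*conj(exp(i*t)) = exp(i*(s-t)), and sums of them are collapsed using the identity that for every m > 1 the m distinct m-th roots of unity sum to 0, e.g. 1 + exp(2*I*pi/3) + exp(-2*I*pi/3) = 0.)
A character is irreducible iff <chi, chi> = 1, so this representation is reducible.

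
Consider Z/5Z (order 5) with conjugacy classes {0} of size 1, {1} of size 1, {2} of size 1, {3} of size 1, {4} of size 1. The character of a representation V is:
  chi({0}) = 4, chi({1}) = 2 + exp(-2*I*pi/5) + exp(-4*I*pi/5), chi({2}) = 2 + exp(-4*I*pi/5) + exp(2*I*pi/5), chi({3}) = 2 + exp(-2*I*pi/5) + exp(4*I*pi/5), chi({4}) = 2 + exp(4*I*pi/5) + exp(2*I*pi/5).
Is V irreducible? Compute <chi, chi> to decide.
Not irreducible (reducible): <chi, chi> = 6 > 1.

Proof sketch: <chi, chi> = (1/|G|) sum_C |C| * |chi(C)|^2 = (1/5)[1*|4|^2 + 1*|2 + exp(-2*I*pi/5) + exp(-4*I*pi/5)|^2 + 1*|2 + exp(-4*I*pi/5) + exp(2*I*pi/5)|^2 + 1*|2 + exp(-2*I*pi/5) + exp(4*I*pi/5)|^2 + 1*|2 + exp(4*I*pi/5) + exp(2*I*pi/5)|^2]
  = (1/5)[(16) + (6 + 3*exp(-2*I*pi/5) + 2*exp(-4*I*pi/5) + 2*exp(4*I*pi/5) + 3*exp(2*I*pi/5)) + (6 + 2*exp(-2*I*pi/5) + 3*exp(-4*I*pi/5) + 3*exp(4*I*pi/5) + 2*exp(2*I*pi/5)) + (6 + 2*exp(-2*I*pi/5) + 3*exp(-4*I*pi/5) + 3*exp(4*I*pi/5) + 2*exp(2*I*pi/5)) + (6 + 3*exp(-2*I*pi/5) + 2*exp(-4*I*pi/5) + 2*exp(4*I*pi/5) + 3*exp(2*I*pi/5))] = 30/5 = 6.
(Exp terms are combined using exp(i*s)*conj(exp(i*t)) = exp(i*(s-t)), and sums of them are collapsed using the identity that for every m > 1 the m distinct m-th roots of unity sum to 0, e.g. 1 + exp(2*I*pi/3) + exp(-2*I*pi/3) = 0.)
A character is irreducible iff <chi, chi> = 1, so this representation is reducible.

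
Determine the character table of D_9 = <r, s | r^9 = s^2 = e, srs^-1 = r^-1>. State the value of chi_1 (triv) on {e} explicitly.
Conjugacy classes: {e} of size 1, {r^1, r^8} of size 2, {r^2, r^7} of size 2, {r^3, r^6} of size 2, {r^4, r^5} of size 2, {s, sr, ..., sr^8} of size 9.
Character table:
  irrep \ class              {e} (size 1)  {r^1, r^8} (size 2)  {r^2, r^7} (size 2)  {r^3, r^6} (size 2)  {r^4, r^5} (size 2)  {s, sr, ..., sr^8} (size 9)
  chi_1 (triv)               1             1                    1                    1                    1                    1                          
  chi_2 (sign: r->1, s->-1)  1             1                    1                    1                    1                    -1                         
  chi_3 (2d, j=1)            2             2*cos(2*pi/9)        2*cos(4*pi/9)        -1                   -2*cos(pi/9)         0                          
  chi_4 (2d, j=2)            2             2*cos(4*pi/9)        -2*cos(pi/9)         -1                   2*cos(2*pi/9)        0                          
  chi_5 (2d, j=3)            2             -1                   -1                   2                    -1                   0                          
  chi_6 (2d, j=4)            2             -2*cos(pi/9)         2*cos(2*pi/9)        -1                   2*cos(4*pi/9)        0                          

Spot check: chi_1 (triv) on {e} = 1.

Reasoning: D_9 has order 2*9 = 18 with 6 conjugacy classes, hence 6 irreducibles. Sum of squared dims 1 + 1 + 4 + 4 + 4 + 4 = 18 = |G|. Linear characters come from the abelianisation; the 2-dimensional irreps have character r^k -> 2*cos(2*pi*j*k/9), reflections -> 0.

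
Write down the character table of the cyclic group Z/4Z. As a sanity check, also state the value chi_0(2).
Character table of Z/4Z (irreps indexed chi_0,...,chi_3 with chi_k(m) = zeta_4^(k*m), zeta_4 = exp(2*pi*i/4)):
  irrep \ class  {0} (size 1)  {1} (size 1)  {2} (size 1)  {3} (size 1)
  chi_0          1             1             1             1           
  chi_1          1             I             -1            -I          
  chi_2          1             -1            1             -1          
  chi_3          1             -I            -1            I           

Spot check: chi_0(2) = zeta_4^(0*2) = zeta_4^0 = 1.

Argument: Z/4Z is abelian, so all 4 irreducible complex representations are 1-dimensional. They are given by chi_k(m) = zeta_4^(k*m) for k = 0,...,3. Row orthogonality: sum_m chi_k(m) conj(chi_l(m)) = 4 * [k = l].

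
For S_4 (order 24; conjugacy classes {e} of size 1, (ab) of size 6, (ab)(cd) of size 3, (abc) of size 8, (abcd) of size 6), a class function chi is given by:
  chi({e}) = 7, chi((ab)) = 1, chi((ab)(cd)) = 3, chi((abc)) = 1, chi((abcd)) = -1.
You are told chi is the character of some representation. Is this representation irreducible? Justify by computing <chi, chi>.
Not irreducible (reducible): <chi, chi> = 4 > 1.

Solution. <chi, chi> = (1/|G|) sum_C |C| * |chi(C)|^2 = (1/24)[1*|7|^2 + 6*|1|^2 + 3*|3|^2 + 8*|1|^2 + 6*|-1|^2]
  = (1/24)[(49) + (6) + (27) + (8) + (6)] = 96/24 = 4.
A character is irreducible iff <chi, chi> = 1, so this representation is reducible.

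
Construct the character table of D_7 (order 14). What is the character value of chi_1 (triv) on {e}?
Conjugacy classes: {e} of size 1, {r^1, r^6} of size 2, {r^2, r^5} of size 2, {r^3, r^4} of size 2, {s, sr, ..., sr^6} of size 7.
Character table:
  irrep \ class              {e} (size 1)  {r^1, r^6} (size 2)  {r^2, r^5} (size 2)  {r^3, r^4} (size 2)  {s, sr, ..., sr^6} (size 7)
  chi_1 (triv)               1             1                    1                    1                    1                          
  chi_2 (sign: r->1, s->-1)  1             1                    1                    1                    -1                         
  chi_3 (2d, j=1)            2             2*cos(2*pi/7)        -2*cos(3*pi/7)       -2*cos(pi/7)         0                          
  chi_4 (2d, j=2)            2             -2*cos(3*pi/7)       -2*cos(pi/7)         2*cos(2*pi/7)        0                          
  chi_5 (2d, j=3)            2             -2*cos(pi/7)         2*cos(2*pi/7)        -2*cos(3*pi/7)       0                          

Spot check: chi_1 (triv) on {e} = 1.

Argument: D_7 has order 2*7 = 14 with 5 conjugacy classes, hence 5 irreducibles. Sum of squared dims 1 + 1 + 4 + 4 + 4 = 14 = |G|. Linear characters come from the abelianisation; the 2-dimensional irreps have character r^k -> 2*cos(2*pi*j*k/7), reflections -> 0.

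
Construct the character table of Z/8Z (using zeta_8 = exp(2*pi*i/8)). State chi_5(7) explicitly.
Character table of Z/8Z (irreps indexed chi_0,...,chi_7 with chi_k(m) = zeta_8^(k*m), zeta_8 = exp(2*pi*i/8)):
  irrep \ class  {0} (size 1)  {1} (size 1)    {2} (size 1)  {3} (size 1)    {4} (size 1)  {5} (size 1)    {6} (size 1)  {7} (size 1)  
  chi_0          1             1               1             1               1             1               1             1             
  chi_1          1             exp(I*pi/4)     I             exp(3*I*pi/4)   -1            exp(-3*I*pi/4)  -I            exp(-I*pi/4)  
  chi_2          1             I               -1            -I              1             I               -1            -I            
  chi_3          1             exp(3*I*pi/4)   -I            exp(I*pi/4)     -1            exp(-I*pi/4)    I             exp(-3*I*pi/4)
  chi_4          1             -1              1             -1              1             -1              1             -1            
  chi_5          1             exp(-3*I*pi/4)  I             exp(-I*pi/4)    -1            exp(I*pi/4)     -I            exp(3*I*pi/4) 
  chi_6          1             -I              -1            I               1             -I              -1            I             
  chi_7          1             exp(-I*pi/4)    -I            exp(-3*I*pi/4)  -1            exp(3*I*pi/4)   I             exp(I*pi/4)   

Spot check: chi_5(7) = zeta_8^(5*7) = zeta_8^35 = exp(3*I*pi/4).

Z/8Z is abelian, so all 8 irreducible complex representations are 1-dimensional. They are given by chi_k(m) = zeta_8^(k*m) for k = 0,...,7. Row orthogonality: sum_m chi_k(m) conj(chi_l(m)) = 8 * [k = l].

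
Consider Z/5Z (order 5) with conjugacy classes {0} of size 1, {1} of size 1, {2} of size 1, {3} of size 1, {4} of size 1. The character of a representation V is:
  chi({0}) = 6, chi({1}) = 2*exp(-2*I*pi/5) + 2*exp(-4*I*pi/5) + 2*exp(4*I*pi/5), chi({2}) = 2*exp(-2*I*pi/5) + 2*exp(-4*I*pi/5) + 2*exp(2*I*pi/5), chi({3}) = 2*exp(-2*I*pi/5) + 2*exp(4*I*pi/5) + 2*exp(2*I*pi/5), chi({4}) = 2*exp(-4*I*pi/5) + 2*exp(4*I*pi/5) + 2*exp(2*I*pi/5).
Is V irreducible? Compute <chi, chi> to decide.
Not irreducible (reducible): <chi, chi> = 12 > 1.

Details: <chi, chi> = (1/|G|) sum_C |C| * |chi(C)|^2 = (1/5)[1*|6|^2 + 1*|2*exp(-2*I*pi/5) + 2*exp(-4*I*pi/5) + 2*exp(4*I*pi/5)|^2 + 1*|2*exp(-2*I*pi/5) + 2*exp(-4*I*pi/5) + 2*exp(2*I*pi/5)|^2 + 1*|2*exp(-2*I*pi/5) + 2*exp(4*I*pi/5) + 2*exp(2*I*pi/5)|^2 + 1*|2*exp(-4*I*pi/5) + 2*exp(4*I*pi/5) + 2*exp(2*I*pi/5)|^2]
  = (1/5)[(36) + (12 + 8*exp(-2*I*pi/5) + 4*exp(-4*I*pi/5) + 4*exp(4*I*pi/5) + 8*exp(2*I*pi/5)) + (12 + 8*exp(-4*I*pi/5) + 4*exp(-2*I*pi/5) + 4*exp(2*I*pi/5) + 8*exp(4*I*pi/5)) + (12 + 8*exp(-4*I*pi/5) + 4*exp(-2*I*pi/5) + 4*exp(2*I*pi/5) + 8*exp(4*I*pi/5)) + (12 + 8*exp(-2*I*pi/5) + 4*exp(-4*I*pi/5) + 4*exp(4*I*pi/5) + 8*exp(2*I*pi/5))] = 60/5 = 12.
(Exp terms are combined using exp(i*s)*conj(exp(i*t)) = exp(i*(s-t)), and sums of them are collapsed using the identity that for every m > 1 the m distinct m-th roots of unity sum to 0, e.g. 1 + exp(2*I*pi/3) + exp(-2*I*pi/3) = 0.)
A character is irreducible iff <chi, chi> = 1, so this representation is reducible.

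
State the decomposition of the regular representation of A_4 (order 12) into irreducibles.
Each irreducible V_i of dimension d_i appears with multiplicity d_i, i.e. rho_reg = (direct sum over all irreducibles V_i) d_i V_i. The irreducible dimensions for A_4 are 1, 1, 1, 3: 3 irreducibles of dimension 1, each with multiplicity 1; 1 irreducible of dimension 3, with multiplicity 3. Total dimension 3*1*1 + 1*3*3 = 12 = |G|.

Derivation: General theorem: in the regular representation of a finite group G, each irreducible appears with multiplicity equal to its dimension. Check: dim(rho_reg) = sum d_i^2 = 1 + 1 + 1 + 9 = 12 = |G|.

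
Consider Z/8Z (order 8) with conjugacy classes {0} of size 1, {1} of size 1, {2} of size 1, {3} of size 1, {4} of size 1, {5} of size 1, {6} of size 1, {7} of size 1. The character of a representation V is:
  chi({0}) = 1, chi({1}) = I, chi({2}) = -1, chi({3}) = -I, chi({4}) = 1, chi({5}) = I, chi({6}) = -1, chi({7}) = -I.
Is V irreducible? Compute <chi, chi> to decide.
Irreducible: <chi, chi> = 1.

Derivation: <chi, chi> = (1/|G|) sum_C |C| * |chi(C)|^2 = (1/8)[1*|1|^2 + 1*|I|^2 + 1*|-1|^2 + 1*|-I|^2 + 1*|1|^2 + 1*|I|^2 + 1*|-1|^2 + 1*|-I|^2]
  = (1/8)[(1) + (1) + (1) + (1) + (1) + (1) + (1) + (1)] = 8/8 = 1.
(Exp terms are combined using exp(i*s)*conj(exp(i*t)) = exp(i*(s-t)), and sums of them are collapsed using the identity that for every m > 1 the m distinct m-th roots of unity sum to 0, e.g. 1 + exp(2*I*pi/3) + exp(-2*I*pi/3) = 0.)
A character is irreducible iff <chi, chi> = 1, so this representation is irreducible.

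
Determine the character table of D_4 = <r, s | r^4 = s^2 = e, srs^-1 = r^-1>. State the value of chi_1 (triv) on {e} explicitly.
Conjugacy classes: {e} of size 1, {r^2} of size 1, {r^1, r^3} of size 2, {s, sr^2, ...} of size 2, {sr, sr^3, ...} of size 2.
Character table:
  irrep \ class              {e} (size 1)  {r^2} (size 1)  {r^1, r^3} (size 2)  {s, sr^2, ...} (size 2)  {sr, sr^3, ...} (size 2)
  chi_1 (triv)               1             1               1                    1                        1                       
  chi_2 (sign: r->1, s->-1)  1             1               1                    -1                       -1                      
  chi_3 (r->-1, s->1)        1             1               -1                   1                        -1                      
  chi_4 (r->-1, s->-1)       1             1               -1                   -1                       1                       
  chi_5 (2d, j=1)            2             -2              0                    0                        0                       

Spot check: chi_1 (triv) on {e} = 1.

Reasoning: D_4 has order 2*4 = 8 with 5 conjugacy classes, hence 5 irreducibles. Sum of squared dims 1 + 1 + 1 + 1 + 4 = 8 = |G|. Linear characters come from the abelianisation; the 2-dimensional irreps have character r^k -> 2*cos(2*pi*j*k/4), reflections -> 0.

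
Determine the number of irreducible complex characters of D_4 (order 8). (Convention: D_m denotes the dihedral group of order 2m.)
5

Reasoning: The number of irreducible complex representations of a finite group equals its number of conjugacy classes. D_4 has 5 conjugacy classes (n/2 + 3 for n even), so D_4 (order 8) has exactly 5 irreducible complex representations.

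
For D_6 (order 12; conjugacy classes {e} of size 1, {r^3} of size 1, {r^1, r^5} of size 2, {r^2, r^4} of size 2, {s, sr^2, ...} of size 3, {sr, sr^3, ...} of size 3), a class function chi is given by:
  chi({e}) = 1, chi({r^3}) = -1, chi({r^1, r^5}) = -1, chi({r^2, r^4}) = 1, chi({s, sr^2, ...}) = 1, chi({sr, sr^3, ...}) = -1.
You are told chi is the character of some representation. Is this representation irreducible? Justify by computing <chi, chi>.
Irreducible: <chi, chi> = 1.

Derivation: <chi, chi> = (1/|G|) sum_C |C| * |chi(C)|^2 = (1/12)[1*|1|^2 + 1*|-1|^2 + 2*|-1|^2 + 2*|1|^2 + 3*|1|^2 + 3*|-1|^2]
  = (1/12)[(1) + (1) + (2) + (2) + (3) + (3)] = 12/12 = 1.
A character is irreducible iff <chi, chi> = 1, so this representation is irreducible.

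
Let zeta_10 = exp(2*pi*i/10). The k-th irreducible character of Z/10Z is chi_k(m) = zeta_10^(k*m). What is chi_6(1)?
chi_6(1) = zeta_10^6 = exp(-4*I*pi/5)

chi_6(1) = zeta_10^(6*1) = zeta_10^6. Since zeta_10^10 = 1, this equals zeta_10^6 = exp(2*pi*i*6/10) = exp(-4*I*pi/5).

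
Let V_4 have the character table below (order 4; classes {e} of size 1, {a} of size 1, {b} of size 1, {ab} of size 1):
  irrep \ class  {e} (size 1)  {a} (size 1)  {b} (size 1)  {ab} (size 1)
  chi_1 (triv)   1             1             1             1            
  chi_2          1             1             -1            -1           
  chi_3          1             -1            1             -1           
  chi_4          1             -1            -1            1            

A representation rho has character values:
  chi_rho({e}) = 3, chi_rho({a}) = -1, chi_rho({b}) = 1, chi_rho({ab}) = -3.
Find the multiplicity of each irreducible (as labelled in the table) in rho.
Multiplicities: chi_1: 0, chi_2: 1, chi_3: 2, chi_4: 0.

Justification: Use <chi_rho, chi> = (1/|G|) sum_C |C| * chi_rho(C) * conj(chi(C)) with |G| = 4 for each irreducible chi in the table:
  <chi_rho, chi_1> = (1/4)[1*(3)*conj(1) + 1*(-1)*conj(1) + 1*(1)*conj(1) + 1*(-3)*conj(1)]
      = (1/4)[(3) + (-1) + (1) + (-3)] = 0/4 = 0
  <chi_rho, chi_2> = (1/4)[1*(3)*conj(1) + 1*(-1)*conj(1) + 1*(1)*conj(-1) + 1*(-3)*conj(-1)]
      = (1/4)[(3) + (-1) + (-1) + (3)] = 4/4 = 1
  <chi_rho, chi_3> = (1/4)[1*(3)*conj(1) + 1*(-1)*conj(-1) + 1*(1)*conj(1) + 1*(-3)*conj(-1)]
      = (1/4)[(3) + (1) + (1) + (3)] = 8/4 = 2
  <chi_rho, chi_4> = (1/4)[1*(3)*conj(1) + 1*(-1)*conj(-1) + 1*(1)*conj(-1) + 1*(-3)*conj(1)]
      = (1/4)[(3) + (1) + (-1) + (-3)] = 0/4 = 0
Dimension check: dim(rho) = sum (mult * dim) = 0*1 + 1*1 + 2*1 + 0*1 = 3 = chi_rho(e) = 3.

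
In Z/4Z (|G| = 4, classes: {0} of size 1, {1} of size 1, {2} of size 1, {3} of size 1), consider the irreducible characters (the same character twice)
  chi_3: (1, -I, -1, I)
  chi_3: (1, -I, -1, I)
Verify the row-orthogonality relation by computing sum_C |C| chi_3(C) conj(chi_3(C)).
Sum = 4 = |G| = 4; so <chi_3, chi_3> = 1 (norm-1 confirms irreducibility).

Reasoning: Compute term by term over conjugacy classes (|C| * chi_3(C) * conj(chi_3(C))):
  1*(1)*conj(1) + 1*(-I)*conj(-I) + 1*(-1)*conj(-1) + 1*(I)*conj(I)
  = (1) + (1) + (1) + (1)
  = 4.
(Exp terms are combined using exp(i*s)*conj(exp(i*t)) = exp(i*(s-t)), and sums of them are collapsed using the identity that for every m > 1 the m distinct m-th roots of unity sum to 0, e.g. 1 + exp(2*I*pi/3) + exp(-2*I*pi/3) = 0.)
Dividing by |G| = 4 gives 4/4 = 1, matching the row-orthogonality relation <chi_3, chi_3> = [chi_3 = chi_3].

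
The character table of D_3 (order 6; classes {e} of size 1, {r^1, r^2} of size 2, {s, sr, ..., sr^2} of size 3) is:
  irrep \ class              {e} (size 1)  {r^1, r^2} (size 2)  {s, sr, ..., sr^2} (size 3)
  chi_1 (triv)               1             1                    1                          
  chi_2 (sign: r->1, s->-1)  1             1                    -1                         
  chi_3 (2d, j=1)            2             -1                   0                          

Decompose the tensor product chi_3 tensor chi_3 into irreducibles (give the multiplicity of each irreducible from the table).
chi_3 tensor chi_3 = chi_1 + chi_2 + chi_3 (all other irreducibles have multiplicity 0).

Reasoning: The character of a tensor product is the pointwise product (chi_3 * chi_3)(C) = chi_3(C) * chi_3(C):
  {e}: (2)*(2), {r^1, r^2}: (-1)*(-1), {s, sr, ..., sr^2}: (0)*(0)
so (chi_3 * chi_3) takes values
  {e} -> 4, {r^1, r^2} -> 1, {s, sr, ..., sr^2} -> 0.
Now take the inner product of this character with each irreducible chi from the table, <chi_3*chi_3, chi> = (1/6) sum_C |C| (chi_3*chi_3)(C) conj(chi(C)):
  <chi_3*chi_3, chi_1> = (1/6)[1*(4)*conj(1) + 2*(1)*conj(1) + 3*(0)*conj(1)]
      = (1/6)[(4) + (2) + (0)] = 6/6 = 1
  <chi_3*chi_3, chi_2> = (1/6)[1*(4)*conj(1) + 2*(1)*conj(1) + 3*(0)*conj(-1)]
      = (1/6)[(4) + (2) + (0)] = 6/6 = 1
  <chi_3*chi_3, chi_3> = (1/6)[1*(4)*conj(2) + 2*(1)*conj(-1) + 3*(0)*conj(0)]
      = (1/6)[(8) + (-2) + (0)] = 6/6 = 1
Hence the multiplicities are chi_1: 1, chi_2: 1, chi_3: 1. Dimension check: dim(chi_3)*dim(chi_3) = 2*2 = 4 and sum (mult * dim) = 1*1 + 1*1 + 1*2 = 4.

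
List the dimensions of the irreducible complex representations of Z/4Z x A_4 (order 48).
Dimensions: 1, 1, 1, 1, 1, 1, 1, 1, 1, 1, 1, 1, 3, 3, 3, 3

Solution. There are 16 irreducibles (= number of conjugacy classes). Their dimensions d_i satisfy sum d_i^2 = |G| = 48: 1 + 1 + 1 + 1 + 1 + 1 + 1 + 1 + 1 + 1 + 1 + 1 + 9 + 9 + 9 + 9 = 48. (For the product with Z/4Z: each of the 4 1-dim characters of Z/4Z tensors with each irrep of A_4, giving 4 copies of each A_4-dimension.)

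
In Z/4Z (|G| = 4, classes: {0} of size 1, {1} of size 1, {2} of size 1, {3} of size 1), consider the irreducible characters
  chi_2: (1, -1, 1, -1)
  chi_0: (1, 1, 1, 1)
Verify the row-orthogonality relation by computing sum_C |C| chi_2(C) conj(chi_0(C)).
Sum = 0; so <chi_2, chi_0> = 0 (distinct irreducibles are orthogonal).

Reasoning: Compute term by term over conjugacy classes (|C| * chi_2(C) * conj(chi_0(C))):
  1*(1)*conj(1) + 1*(-1)*conj(1) + 1*(1)*conj(1) + 1*(-1)*conj(1)
  = (1) + (-1) + (1) + (-1)
  = 0.
(Exp terms are combined using exp(i*s)*conj(exp(i*t)) = exp(i*(s-t)), and sums of them are collapsed using the identity that for every m > 1 the m distinct m-th roots of unity sum to 0, e.g. 1 + exp(2*I*pi/3) + exp(-2*I*pi/3) = 0.)
Dividing by |G| = 4 gives 0/4 = 0, matching the row-orthogonality relation <chi_2, chi_0> = [chi_2 = chi_0].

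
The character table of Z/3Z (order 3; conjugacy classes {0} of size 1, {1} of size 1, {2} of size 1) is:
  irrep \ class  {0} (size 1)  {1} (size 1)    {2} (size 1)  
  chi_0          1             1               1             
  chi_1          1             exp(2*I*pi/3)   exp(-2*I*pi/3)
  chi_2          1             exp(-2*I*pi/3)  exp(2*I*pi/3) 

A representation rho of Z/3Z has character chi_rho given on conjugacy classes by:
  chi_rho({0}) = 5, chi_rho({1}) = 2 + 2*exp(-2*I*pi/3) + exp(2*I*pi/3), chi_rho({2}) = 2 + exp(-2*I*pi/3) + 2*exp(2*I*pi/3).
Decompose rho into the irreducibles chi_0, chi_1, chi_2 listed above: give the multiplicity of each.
Multiplicities: chi_0: 2, chi_1: 1, chi_2: 2.

Working: Use <chi_rho, chi> = (1/|G|) sum_C |C| * chi_rho(C) * conj(chi(C)) with |G| = 3 for each irreducible chi in the table:
  <chi_rho, chi_0> = (1/3)[1*(5)*conj(1) + 1*(2 + 2*exp(-2*I*pi/3) + exp(2*I*pi/3))*conj(1) + 1*(2 + exp(-2*I*pi/3) + 2*exp(2*I*pi/3))*conj(1)]
      = (1/3)[(5) + (2 + 2*exp(-2*I*pi/3) + exp(2*I*pi/3)) + (2 + exp(-2*I*pi/3) + 2*exp(2*I*pi/3))] = 6/3 = 2
  <chi_rho, chi_1> = (1/3)[1*(5)*conj(1) + 1*(2 + 2*exp(-2*I*pi/3) + exp(2*I*pi/3))*conj(exp(2*I*pi/3)) + 1*(2 + exp(-2*I*pi/3) + 2*exp(2*I*pi/3))*conj(exp(-2*I*pi/3))]
      = (1/3)[(5) + (-1) + (-1)] = 3/3 = 1
  <chi_rho, chi_2> = (1/3)[1*(5)*conj(1) + 1*(2 + 2*exp(-2*I*pi/3) + exp(2*I*pi/3))*conj(exp(-2*I*pi/3)) + 1*(2 + exp(-2*I*pi/3) + 2*exp(2*I*pi/3))*conj(exp(2*I*pi/3))]
      = (1/3)[(5) + (2 + exp(-2*I*pi/3) + 2*exp(2*I*pi/3)) + (2 + 2*exp(-2*I*pi/3) + exp(2*I*pi/3))] = 6/3 = 2
(Exp terms are combined using exp(i*s)*conj(exp(i*t)) = exp(i*(s-t)), and sums of them are collapsed using the identity that for every m > 1 the m distinct m-th roots of unity sum to 0, e.g. 1 + exp(2*I*pi/3) + exp(-2*I*pi/3) = 0.)
Dimension check: dim(rho) = sum (mult * dim) = 2*1 + 1*1 + 2*1 = 5 = chi_rho(e) = 5.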